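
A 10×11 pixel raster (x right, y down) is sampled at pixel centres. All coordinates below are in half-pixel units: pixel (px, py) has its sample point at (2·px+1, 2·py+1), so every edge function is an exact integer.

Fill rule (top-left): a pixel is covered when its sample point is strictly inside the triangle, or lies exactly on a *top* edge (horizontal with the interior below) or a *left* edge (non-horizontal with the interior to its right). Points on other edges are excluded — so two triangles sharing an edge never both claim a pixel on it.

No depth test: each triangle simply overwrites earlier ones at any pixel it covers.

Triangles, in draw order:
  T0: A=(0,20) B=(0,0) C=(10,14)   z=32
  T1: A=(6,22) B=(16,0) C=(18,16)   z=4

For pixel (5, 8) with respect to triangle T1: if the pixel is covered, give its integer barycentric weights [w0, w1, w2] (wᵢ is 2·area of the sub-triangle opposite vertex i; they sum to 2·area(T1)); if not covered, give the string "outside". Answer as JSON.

T0:
  2·area = 200
  edge (0, 20)→(0, 0): d=(0,-20) top-left  bias=+0
  edge (0, 0)→(10, 14): d=(10,14) right/bottom  bias=-1
  edge (10, 14)→(0, 20): d=(-10,6) right/bottom  bias=-1
    (0,1)@(1, 3): e=[20,16,164] → #
    (1,1)@(3, 3): e=[60,-12,152] → ·
    (0,2)@(1, 5): e=[20,36,144] → #
    (1,2)@(3, 5): e=[60,8,132] → #
    (2,2)@(5, 5): e=[100,-20,120] → ·
    (0,3)@(1, 7): e=[20,56,124] → #
    (2,3)@(5, 7): e=[100,0,100] → ·  [on edge]
    (0,4)@(1, 9): e=[20,76,104] → #
    (2,4)@(5, 9): e=[100,20,80] → #
    (3,4)@(7, 9): e=[140,-8,68] → ·
    (0,5)@(1, 11): e=[20,96,84] → #
    (3,5)@(7, 11): e=[140,12,48] → #
    (7,5)@(15, 11): e=[300,-100,0] → ·  [on edge]
    (2,8)@(5, 17): e=[100,100,0] → ·  [on edge]
    (7,10)@(15, 21): e=[300,0,-100] → ·  [on edge]
  covered (24 px):
    · · · · · · · · · ·
    # · · · · · · · · ·
    # # · · · · · · · ·
    # # · · · · · · · ·
    # # # · · · · · · ·
    # # # # · · · · · ·
    # # # # # · · · · ·
    # # # # · · · · · ·
    # # · · · · · · · ·
    # · · · · · · · · ·
    · · · · · · · · · ·
T1:
  2·area = 204
  edge (6, 22)→(16, 0): d=(10,-22) top-left  bias=+0
  edge (16, 0)→(18, 16): d=(2,16) right/bottom  bias=-1
  edge (18, 16)→(6, 22): d=(-12,6) right/bottom  bias=-1
    (7,1)@(15, 3): e=[8,22,174] → #
    (8,1)@(17, 3): e=[52,-10,162] → ·
    (7,2)@(15, 5): e=[28,26,150] → #
    (8,2)@(17, 5): e=[72,-6,138] → ·
    (6,3)@(13, 7): e=[4,62,138] → #
    (8,3)@(17, 7): e=[92,-2,114] → ·
    (6,4)@(13, 9): e=[24,66,114] → #
    (8,4)@(17, 9): e=[112,2,90] → #
    (9,4)@(19, 9): e=[156,-30,78] → ·
    (5,5)@(11, 11): e=[0,102,102] → #  [on edge]
    (9,5)@(19, 11): e=[176,-26,54] → ·
    (5,6)@(11, 13): e=[20,106,78] → #
  covered (26 px):
    · · · · · · · · · ·
    · · · · · · · # · ·
    · · · · · · · # · ·
    · · · · · · # # · ·
    · · · · · · # # # ·
    · · · · · # # # # ·
    · · · · · # # # # ·
    · · · · · # # # # ·
    · · · · # # # # · ·
    · · · · # # · · · ·
    · · · # · · · · · ·

Answer: [114,30,60]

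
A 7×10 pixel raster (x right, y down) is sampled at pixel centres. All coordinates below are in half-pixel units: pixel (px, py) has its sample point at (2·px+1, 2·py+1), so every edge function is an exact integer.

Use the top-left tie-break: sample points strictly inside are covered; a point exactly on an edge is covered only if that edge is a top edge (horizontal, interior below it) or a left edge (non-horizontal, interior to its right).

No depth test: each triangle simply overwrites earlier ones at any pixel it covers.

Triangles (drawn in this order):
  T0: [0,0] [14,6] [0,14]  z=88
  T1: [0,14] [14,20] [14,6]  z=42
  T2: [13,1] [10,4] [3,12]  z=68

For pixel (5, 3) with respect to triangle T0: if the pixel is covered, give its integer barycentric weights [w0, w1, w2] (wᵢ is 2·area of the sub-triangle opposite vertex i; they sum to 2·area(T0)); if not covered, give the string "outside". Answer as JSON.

T0:
  2·area = 196
  edge (0, 0)→(14, 6): d=(14,6) right/bottom  bias=-1
  edge (14, 6)→(0, 14): d=(-14,8) right/bottom  bias=-1
  edge (0, 14)→(0, 0): d=(0,-14) top-left  bias=+0
    (0,0)@(1, 1): e=[8,174,14] → █
    (1,0)@(3, 1): e=[-4,158,42] → ·
    (0,1)@(1, 3): e=[36,146,14] → █
    (1,1)@(3, 3): e=[24,130,42] → █
    (2,1)@(5, 3): e=[12,114,70] → █
    (3,1)@(7, 3): e=[0,98,98] → ·  [on edge]
    (0,2)@(1, 5): e=[64,118,14] → █
    (3,2)@(7, 5): e=[28,70,98] → █
    (4,2)@(9, 5): e=[16,54,126] → █
    (5,2)@(11, 5): e=[4,38,154] → █
    (6,2)@(13, 5): e=[-8,22,182] → ·
    (0,3)@(1, 7): e=[92,90,14] → █
  covered (24 px):
    █ · · · · · ·
    █ █ █ · · · ·
    █ █ █ █ █ █ ·
    █ █ █ █ █ █ ·
    █ █ █ █ · · ·
    █ █ █ · · · ·
    █ · · · · · ·
    · · · · · · ·
    · · · · · · ·
    · · · · · · ·
T1:
  2·area = 196  (B↔C swapped to make it positive)
  edge (0, 14)→(14, 6): d=(14,-8) top-left  bias=+0
  edge (14, 6)→(14, 20): d=(0,14) right/bottom  bias=-1
  edge (14, 20)→(0, 14): d=(-14,-6) top-left  bias=+0
    (6,3)@(13, 7): e=[6,14,176] → █
    (4,4)@(9, 9): e=[2,70,124] → █
    (5,4)@(11, 9): e=[18,42,136] → █
    (3,5)@(7, 11): e=[14,98,84] → █
    (1,6)@(3, 13): e=[10,154,32] → █
    (2,6)@(5, 13): e=[26,126,44] → █
    (1,7)@(3, 15): e=[38,154,4] → █
    (1,8)@(3, 17): e=[66,154,-24] → ·
    (2,8)@(5, 17): e=[82,126,-12] → ·
    (3,8)@(7, 17): e=[98,98,0] → █  [on edge]
    (3,9)@(7, 19): e=[126,98,-28] → ·
    (4,9)@(9, 19): e=[142,70,-16] → ·
  covered (25 px):
    · · · · · · ·
    · · · · · · ·
    · · · · · · ·
    · · · · · · █
    · · · · █ █ █
    · · · █ █ █ █
    · █ █ █ █ █ █
    · █ █ █ █ █ █
    · · · █ █ █ █
    · · · · · · █
T2:
  2·area = 3  (B↔C swapped to make it positive)
  edge (13, 1)→(3, 12): d=(-10,11) right/bottom  bias=-1
  edge (3, 12)→(10, 4): d=(7,-8) top-left  bias=+0
  edge (10, 4)→(13, 1): d=(3,-3) top-left  bias=+0
    (6,0)@(13, 1): e=[0,3,0] → ·  [on edge]
    (5,1)@(11, 3): e=[2,1,0] → █  [on edge]
    (6,1)@(13, 3): e=[-20,17,6] → ·
    (4,2)@(9, 5): e=[4,-1,0] → ·  [on edge]
    (5,2)@(11, 5): e=[-18,15,6] → ·
    (3,3)@(7, 7): e=[6,-3,0] → ·  [on edge]
    (2,4)@(5, 9): e=[8,-5,0] → ·  [on edge]
    (1,5)@(3, 11): e=[10,-7,0] → ·  [on edge]
    (0,6)@(1, 13): e=[12,-9,0] → ·  [on edge]
  covered (1 px):
    · · · · · · ·
    · · · · · █ ·
    · · · · · · ·
    · · · · · · ·
    · · · · · · ·
    · · · · · · ·
    · · · · · · ·
    · · · · · · ·
    · · · · · · ·
    · · · · · · ·

Final: [10,154,32]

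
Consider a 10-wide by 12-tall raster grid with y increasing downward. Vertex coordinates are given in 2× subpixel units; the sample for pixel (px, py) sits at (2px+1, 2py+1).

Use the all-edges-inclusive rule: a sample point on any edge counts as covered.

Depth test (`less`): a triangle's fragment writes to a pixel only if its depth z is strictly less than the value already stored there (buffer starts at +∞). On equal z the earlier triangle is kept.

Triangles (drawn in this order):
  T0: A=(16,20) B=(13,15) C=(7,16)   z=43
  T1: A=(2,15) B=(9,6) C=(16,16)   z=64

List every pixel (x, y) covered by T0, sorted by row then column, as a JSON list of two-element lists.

T0:
  2·area = 33  (B↔C swapped to make it positive)
  edge (16, 20)→(7, 16): d=(-9,-4) inclusive
  edge (7, 16)→(13, 15): d=(6,-1) inclusive
  edge (13, 15)→(16, 20): d=(3,5) inclusive
    (3,2)@(7, 5): e=[99,-66,0] → .  [on edge]
    (6,7)@(13, 15): e=[33,0,0] → X  [on edge]
    (7,7)@(15, 15): e=[41,2,-10] → .
    (0,8)@(1, 17): e=[-33,0,66] → .  [on edge]
    (5,8)@(11, 17): e=[7,10,16] → X
    (7,8)@(15, 17): e=[23,14,-4] → .
    (5,9)@(11, 19): e=[-11,22,22] → .
    (6,9)@(13, 19): e=[-3,24,12] → .
    (7,9)@(15, 19): e=[5,26,2] → X
    (8,9)@(17, 19): e=[13,28,-8] → .
    (7,10)@(15, 21): e=[-13,38,8] → .
  covered (4 px):
    . . . . . . . . . .
    . . . . . . . . . .
    . . . . . . . . . .
    . . . . . . . . . .
    . . . . . . . . . .
    . . . . . . . . . .
    . . . . . . . . . .
    . . . . . . X . . .
    . . . . . X X . . .
    . . . . . . . X . .
    . . . . . . . . . .
    . . . . . . . . . .
T1:
  2·area = 133
  edge (2, 15)→(9, 6): d=(7,-9) inclusive
  edge (9, 6)→(16, 16): d=(7,10) inclusive
  edge (16, 16)→(2, 15): d=(-14,-1) inclusive
    (4,3)@(9, 7): e=[7,7,119] → X
    (5,3)@(11, 7): e=[25,-13,121] → .
    (3,4)@(7, 9): e=[3,41,89] → X
    (5,4)@(11, 9): e=[39,1,93] → X
    (6,4)@(13, 9): e=[57,-19,95] → .
    (3,5)@(7, 11): e=[17,55,61] → X
    (6,5)@(13, 11): e=[71,-5,67] → .
    (2,6)@(5, 13): e=[13,89,31] → X
    (6,6)@(13, 13): e=[85,9,39] → X
    (7,6)@(15, 13): e=[103,-11,41] → .
    (1,7)@(3, 15): e=[9,123,1] → X
    (7,7)@(15, 15): e=[117,3,13] → X
  covered (19 px):
    . . . . . . . . . .
    . . . . . . . . . .
    . . . . . . . . . .
    . . . . X . . . . .
    . . . X X X . . . .
    . . . X X X . . . .
    . . X X X X X . . .
    . X X X X X X X . .
    . . . . . . . . . .
    . . . . . . . . . .
    . . . . . . . . . .
    . . . . . . . . . .

Result: [[6,7],[5,8],[6,8],[7,9]]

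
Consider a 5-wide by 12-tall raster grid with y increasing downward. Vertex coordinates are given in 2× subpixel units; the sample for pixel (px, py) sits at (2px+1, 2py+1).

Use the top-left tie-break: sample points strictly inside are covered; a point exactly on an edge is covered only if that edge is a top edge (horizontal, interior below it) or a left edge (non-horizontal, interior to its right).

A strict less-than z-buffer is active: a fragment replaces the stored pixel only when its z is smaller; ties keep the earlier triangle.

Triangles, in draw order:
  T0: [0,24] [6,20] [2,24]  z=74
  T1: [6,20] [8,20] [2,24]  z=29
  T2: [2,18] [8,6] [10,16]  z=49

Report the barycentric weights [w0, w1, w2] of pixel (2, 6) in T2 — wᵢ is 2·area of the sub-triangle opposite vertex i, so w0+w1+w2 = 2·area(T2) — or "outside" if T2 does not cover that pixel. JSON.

T0:
  2·area = 8
  edge (0, 24)→(6, 20): d=(6,-4) top-left  bias=+0
  edge (6, 20)→(2, 24): d=(-4,4) right/bottom  bias=-1
  edge (2, 24)→(0, 24): d=(-2,0) right/bottom  bias=-1
    (4,8)@(9, 17): e=[-6,0,14] → .  [on edge]
    (3,9)@(7, 19): e=[-2,0,10] → .  [on edge]
    (2,10)@(5, 21): e=[2,0,6] → .  [on edge]
    (1,11)@(3, 23): e=[6,0,2] → .  [on edge]
  covered (0 px):
    . . . . .
    . . . . .
    . . . . .
    . . . . .
    . . . . .
    . . . . .
    . . . . .
    . . . . .
    . . . . .
    . . . . .
    . . . . .
    . . . . .
T1:
  2·area = 8
  edge (6, 20)→(8, 20): d=(2,0) top-left  bias=+0
  edge (8, 20)→(2, 24): d=(-6,4) right/bottom  bias=-1
  edge (2, 24)→(6, 20): d=(4,-4) top-left  bias=+0
    (4,8)@(9, 17): e=[-6,14,0] → .  [on edge]
    (3,9)@(7, 19): e=[-2,10,0] → .  [on edge]
    (2,10)@(5, 21): e=[2,6,0] → X  [on edge]
    (3,10)@(7, 21): e=[2,-2,8] → .
    (1,11)@(3, 23): e=[6,2,0] → X  [on edge]
    (2,11)@(5, 23): e=[6,-6,8] → .
  covered (2 px):
    . . . . .
    . . . . .
    . . . . .
    . . . . .
    . . . . .
    . . . . .
    . . . . .
    . . . . .
    . . . . .
    . . . . .
    . . X . .
    . X . . .
T2:
  2·area = 84
  edge (2, 18)→(8, 6): d=(6,-12) top-left  bias=+0
  edge (8, 6)→(10, 16): d=(2,10) right/bottom  bias=-1
  edge (10, 16)→(2, 18): d=(-8,2) right/bottom  bias=-1
    (3,0)@(7, 1): e=[-42,0,126] → .  [on edge]
    (3,4)@(7, 9): e=[6,16,62] → X
    (4,4)@(9, 9): e=[30,-4,58] → .
    (3,5)@(7, 11): e=[18,20,46] → X
    (4,5)@(9, 11): e=[42,0,42] → .  [on edge]
    (2,6)@(5, 13): e=[6,44,34] → X
    (4,6)@(9, 13): e=[54,4,26] → X
    (2,7)@(5, 15): e=[18,48,18] → X
    (1,8)@(3, 17): e=[6,72,6] → X
    (3,8)@(7, 17): e=[54,32,-2] → .
    (4,8)@(9, 17): e=[78,12,-6] → .
    (1,9)@(3, 19): e=[18,76,-10] → .
  covered (10 px):
    . . . . .
    . . . . .
    . . . . .
    . . . . .
    . . . X .
    . . . X .
    . . X X X
    . . X X X
    . X X . .
    . . . . .
    . . . . .
    . . . . .

Final: [44,34,6]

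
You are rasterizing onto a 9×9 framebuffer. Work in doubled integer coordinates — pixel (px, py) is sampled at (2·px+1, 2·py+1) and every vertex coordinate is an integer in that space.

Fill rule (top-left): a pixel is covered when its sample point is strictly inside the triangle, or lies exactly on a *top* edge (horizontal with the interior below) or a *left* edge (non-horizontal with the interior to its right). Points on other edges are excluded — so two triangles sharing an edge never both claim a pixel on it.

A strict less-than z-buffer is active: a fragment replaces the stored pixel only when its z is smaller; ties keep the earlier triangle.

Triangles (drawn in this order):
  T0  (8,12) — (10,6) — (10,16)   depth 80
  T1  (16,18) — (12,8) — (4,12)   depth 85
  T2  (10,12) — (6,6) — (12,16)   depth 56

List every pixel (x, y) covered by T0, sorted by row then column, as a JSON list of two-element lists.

T0:
  2·area = 20
  edge (8, 12)→(10, 6): d=(2,-6) top-left  bias=+0
  edge (10, 6)→(10, 16): d=(0,10) right/bottom  bias=-1
  edge (10, 16)→(8, 12): d=(-2,-4) top-left  bias=+0
    (5,1)@(11, 3): e=[0,-10,30] → ·  [on edge]
    (4,4)@(9, 9): e=[0,10,10] → #  [on edge]
    (5,4)@(11, 9): e=[12,-10,18] → ·
    (4,5)@(9, 11): e=[4,10,6] → #
    (5,5)@(11, 11): e=[16,-10,14] → ·
    (4,6)@(9, 13): e=[8,10,2] → #
    (5,6)@(11, 13): e=[20,-10,10] → ·
    (3,7)@(7, 15): e=[0,30,-10] → ·  [on edge]
    (4,7)@(9, 15): e=[12,10,-2] → ·
  covered (3 px):
    · · · · · · · · ·
    · · · · · · · · ·
    · · · · · · · · ·
    · · · · · · · · ·
    · · · · # · · · ·
    · · · · # · · · ·
    · · · · # · · · ·
    · · · · · · · · ·
    · · · · · · · · ·
T1:
  2·area = 96  (B↔C swapped to make it positive)
  edge (16, 18)→(4, 12): d=(-12,-6) top-left  bias=+0
  edge (4, 12)→(12, 8): d=(8,-4) top-left  bias=+0
  edge (12, 8)→(16, 18): d=(4,10) right/bottom  bias=-1
    (5,4)@(11, 9): e=[78,4,14] → #
    (6,4)@(13, 9): e=[90,12,-6] → ·
    (3,5)@(7, 11): e=[30,4,62] → #
    (4,5)@(9, 11): e=[42,12,42] → #
    (6,5)@(13, 11): e=[66,28,2] → #
    (7,5)@(15, 11): e=[78,36,-18] → ·
    (3,6)@(7, 13): e=[6,20,70] → #
    (7,6)@(15, 13): e=[54,52,-10] → ·
    (3,7)@(7, 15): e=[-18,36,78] → ·
    (4,7)@(9, 15): e=[-6,44,58] → ·
    (5,7)@(11, 15): e=[6,52,38] → #
    (7,7)@(15, 15): e=[30,68,-2] → ·
  covered (12 px):
    · · · · · · · · ·
    · · · · · · · · ·
    · · · · · · · · ·
    · · · · · · · · ·
    · · · · · # · · ·
    · · · # # # # · ·
    · · · # # # # · ·
    · · · · · # # · ·
    · · · · · · · # ·
T2:
  2·area = 4  (B↔C swapped to make it positive)
  edge (10, 12)→(12, 16): d=(2,4) right/bottom  bias=-1
  edge (12, 16)→(6, 6): d=(-6,-10) top-left  bias=+0
  edge (6, 6)→(10, 12): d=(4,6) right/bottom  bias=-1
    (1,0)@(3, 1): e=[6,0,-2] → ·  [on edge]
    (4,5)@(9, 11): e=[2,0,2] → #  [on edge]
    (5,5)@(11, 11): e=[-6,20,-10] → ·
    (4,6)@(9, 13): e=[6,-12,10] → ·
  covered (1 px):
    · · · · · · · · ·
    · · · · · · · · ·
    · · · · · · · · ·
    · · · · · · · · ·
    · · · · · · · · ·
    · · · · # · · · ·
    · · · · · · · · ·
    · · · · · · · · ·
    · · · · · · · · ·

Result: [[4,4],[4,5],[4,6]]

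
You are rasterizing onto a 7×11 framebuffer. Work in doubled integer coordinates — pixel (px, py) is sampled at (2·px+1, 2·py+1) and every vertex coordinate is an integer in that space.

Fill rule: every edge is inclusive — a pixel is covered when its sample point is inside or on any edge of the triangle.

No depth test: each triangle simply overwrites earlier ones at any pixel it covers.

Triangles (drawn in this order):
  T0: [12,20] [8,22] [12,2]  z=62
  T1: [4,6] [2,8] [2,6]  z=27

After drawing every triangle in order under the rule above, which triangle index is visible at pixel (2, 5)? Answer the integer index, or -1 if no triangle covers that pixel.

T0:
  2·area = 72
  edge (12, 20)→(8, 22): d=(-4,2) inclusive
  edge (8, 22)→(12, 2): d=(4,-20) inclusive
  edge (12, 2)→(12, 20): d=(0,18) inclusive
    (5,3)@(11, 7): e=[54,0,18] → █  [on edge]
    (6,3)@(13, 7): e=[50,40,-18] → ·
    (5,4)@(11, 9): e=[46,8,18] → █
    (6,4)@(13, 9): e=[42,48,-18] → ·
    (5,5)@(11, 11): e=[38,16,18] → █
    (6,5)@(13, 11): e=[34,56,-18] → ·
    (5,6)@(11, 13): e=[30,24,18] → █
    (6,6)@(13, 13): e=[26,64,-18] → ·
    (5,7)@(11, 15): e=[22,32,18] → █
    (6,7)@(13, 15): e=[18,72,-18] → ·
    (4,8)@(9, 17): e=[18,0,54] → █  [on edge]
    (6,8)@(13, 17): e=[10,80,-18] → ·
  covered (10 px):
    · · · · · · ·
    · · · · · · ·
    · · · · · · ·
    · · · · · █ ·
    · · · · · █ ·
    · · · · · █ ·
    · · · · · █ ·
    · · · · · █ ·
    · · · · █ █ ·
    · · · · █ █ ·
    · · · · █ · ·
T1:
  2·area = 4
  edge (4, 6)→(2, 8): d=(-2,2) inclusive
  edge (2, 8)→(2, 6): d=(0,-2) inclusive
  edge (2, 6)→(4, 6): d=(2,0) inclusive
    (4,0)@(9, 1): e=[0,14,-10] → ·  [on edge]
    (3,1)@(7, 3): e=[0,10,-6] → ·  [on edge]
    (2,2)@(5, 5): e=[0,6,-2] → ·  [on edge]
    (1,3)@(3, 7): e=[0,2,2] → █  [on edge]
    (2,3)@(5, 7): e=[-4,6,2] → ·
    (0,4)@(1, 9): e=[0,-2,6] → ·  [on edge]
    (1,4)@(3, 9): e=[-4,2,6] → ·
  covered (1 px):
    · · · · · · ·
    · · · · · · ·
    · · · · · · ·
    · █ · · · · ·
    · · · · · · ·
    · · · · · · ·
    · · · · · · ·
    · · · · · · ·
    · · · · · · ·
    · · · · · · ·
    · · · · · · ·

Z-buffer (winner per pixel, '.' = empty):
  . . . . . . .
  . . . . . . .
  . . . . . . .
  . 1 . . . 0 .
  . . . . . 0 .
  . . . . . 0 .
  . . . . . 0 .
  . . . . . 0 .
  . . . . 0 0 .
  . . . . 0 0 .
  . . . . 0 . .

Result: -1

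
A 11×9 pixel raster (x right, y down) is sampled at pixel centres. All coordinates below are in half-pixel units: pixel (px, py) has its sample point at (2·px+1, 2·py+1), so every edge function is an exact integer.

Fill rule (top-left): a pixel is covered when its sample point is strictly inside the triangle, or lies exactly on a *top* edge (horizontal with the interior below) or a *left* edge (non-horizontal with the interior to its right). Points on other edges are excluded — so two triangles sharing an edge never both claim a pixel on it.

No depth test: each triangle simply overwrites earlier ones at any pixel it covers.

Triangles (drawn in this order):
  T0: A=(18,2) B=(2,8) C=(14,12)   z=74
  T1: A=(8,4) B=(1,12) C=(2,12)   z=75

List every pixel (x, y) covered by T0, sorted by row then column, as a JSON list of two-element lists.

T0:
  2·area = 136  (B↔C swapped to make it positive)
  edge (18, 2)→(14, 12): d=(-4,10) right/bottom  bias=-1
  edge (14, 12)→(2, 8): d=(-12,-4) top-left  bias=+0
  edge (2, 8)→(18, 2): d=(16,-6) top-left  bias=+0
    (8,1)@(17, 3): e=[6,120,10] → X
    (9,1)@(19, 3): e=[-14,128,22] → .
    (5,2)@(11, 5): e=[58,72,6] → X
    (6,2)@(13, 5): e=[38,80,18] → X
    (7,2)@(15, 5): e=[18,88,30] → X
    (8,2)@(17, 5): e=[-2,96,42] → .
    (2,3)@(5, 7): e=[110,24,2] → X
    (3,3)@(7, 7): e=[90,32,14] → X
    (4,3)@(9, 7): e=[70,40,26] → X
    (8,3)@(17, 7): e=[-10,72,74] → .
    (2,4)@(5, 9): e=[102,0,34] → X  [on edge]
    (8,4)@(17, 9): e=[-18,48,106] → .
    (5,5)@(11, 11): e=[34,0,102] → X  [on edge]
    (8,6)@(17, 13): e=[-34,0,170] → .  [on edge]
  covered (18 px):
    . . . . . . . . . . .
    . . . . . . . . X . .
    . . . . . X X X . . .
    . . X X X X X X . . .
    . . X X X X X X . . .
    . . . . . X X . . . .
    . . . . . . . . . . .
    . . . . . . . . . . .
    . . . . . . . . . . .
T1:
  2·area = 8  (B↔C swapped to make it positive)
  edge (8, 4)→(2, 12): d=(-6,8) right/bottom  bias=-1
  edge (2, 12)→(1, 12): d=(-1,0) right/bottom  bias=-1
  edge (1, 12)→(8, 4): d=(7,-8) top-left  bias=+0
  covered (0 px):
    . . . . . . . . . . .
    . . . . . . . . . . .
    . . . . . . . . . . .
    . . . . . . . . . . .
    . . . . . . . . . . .
    . . . . . . . . . . .
    . . . . . . . . . . .
    . . . . . . . . . . .
    . . . . . . . . . . .

Answer: [[8,1],[5,2],[6,2],[7,2],[2,3],[3,3],[4,3],[5,3],[6,3],[7,3],[2,4],[3,4],[4,4],[5,4],[6,4],[7,4],[5,5],[6,5]]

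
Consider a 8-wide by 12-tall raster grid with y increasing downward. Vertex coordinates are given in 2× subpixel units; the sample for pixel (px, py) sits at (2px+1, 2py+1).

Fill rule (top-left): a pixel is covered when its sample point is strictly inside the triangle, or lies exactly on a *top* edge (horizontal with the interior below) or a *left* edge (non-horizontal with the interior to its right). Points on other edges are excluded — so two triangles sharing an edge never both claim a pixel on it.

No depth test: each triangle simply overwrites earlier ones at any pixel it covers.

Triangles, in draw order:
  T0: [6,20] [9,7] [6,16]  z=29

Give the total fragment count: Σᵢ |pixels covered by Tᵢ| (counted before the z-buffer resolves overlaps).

T0:
  2·area = 12  (B↔C swapped to make it positive)
  edge (6, 20)→(6, 16): d=(0,-4) top-left  bias=+0
  edge (6, 16)→(9, 7): d=(3,-9) top-left  bias=+0
  edge (9, 7)→(6, 20): d=(-3,13) right/bottom  bias=-1
    (5,0)@(11, 1): e=[20,0,-8] → .  [on edge]
    (4,3)@(9, 7): e=[12,0,0] → .  [on edge]
    (3,6)@(7, 13): e=[4,0,8] → X  [on edge]
    (4,6)@(9, 13): e=[12,18,-18] → .
    (3,7)@(7, 15): e=[4,6,2] → X
    (4,7)@(9, 15): e=[12,24,-24] → .
    (3,8)@(7, 17): e=[4,12,-4] → .
    (2,9)@(5, 19): e=[-4,0,16] → .  [on edge]
  covered (2 px):
    . . . . . . . .
    . . . . . . . .
    . . . . . . . .
    . . . . . . . .
    . . . . . . . .
    . . . . . . . .
    . . . X . . . .
    . . . X . . . .
    . . . . . . . .
    . . . . . . . .
    . . . . . . . .
    . . . . . . . .

Result: 2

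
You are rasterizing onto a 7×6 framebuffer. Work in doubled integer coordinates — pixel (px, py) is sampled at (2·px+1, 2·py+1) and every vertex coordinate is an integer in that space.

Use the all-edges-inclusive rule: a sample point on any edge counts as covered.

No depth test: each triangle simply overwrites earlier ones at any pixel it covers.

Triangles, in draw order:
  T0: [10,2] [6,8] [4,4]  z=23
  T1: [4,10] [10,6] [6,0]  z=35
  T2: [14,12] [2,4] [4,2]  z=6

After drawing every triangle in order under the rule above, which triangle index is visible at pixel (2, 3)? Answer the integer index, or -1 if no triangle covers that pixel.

T0:
  2·area = 28
  edge (10, 2)→(6, 8): d=(-4,6) inclusive
  edge (6, 8)→(4, 4): d=(-2,-4) inclusive
  edge (4, 4)→(10, 2): d=(6,-2) inclusive
    (6,0)@(13, 1): e=[-14,42,0] → .  [on edge]
    (3,1)@(7, 3): e=[14,14,0] → X  [on edge]
    (4,1)@(9, 3): e=[2,22,4] → X
    (5,1)@(11, 3): e=[-10,30,8] → .
    (0,2)@(1, 5): e=[42,-14,0] → .  [on edge]
    (2,2)@(5, 5): e=[18,2,8] → X
    (4,2)@(9, 5): e=[-6,18,16] → .
    (2,3)@(5, 7): e=[10,-2,20] → .
    (3,3)@(7, 7): e=[-2,6,24] → .
  covered (4 px):
    . . . . . . .
    . . . X X . .
    . . X X . . .
    . . . . . . .
    . . . . . . .
    . . . . . . .
T1:
  2·area = 52  (B↔C swapped to make it positive)
  edge (4, 10)→(6, 0): d=(2,-10) inclusive
  edge (6, 0)→(10, 6): d=(4,6) inclusive
  edge (10, 6)→(4, 10): d=(-6,4) inclusive
    (3,1)@(7, 3): e=[16,6,30] → X
    (4,1)@(9, 3): e=[36,-6,22] → .
    (2,2)@(5, 5): e=[0,26,26] → X  [on edge]
    (4,2)@(9, 5): e=[40,2,10] → X
    (5,2)@(11, 5): e=[60,-10,2] → .
    (2,3)@(5, 7): e=[4,34,14] → X
    (4,3)@(9, 7): e=[44,10,-2] → .
    (2,4)@(5, 9): e=[8,42,2] → X
    (3,4)@(7, 9): e=[28,30,-6] → .
    (2,5)@(5, 11): e=[12,50,-10] → .
  covered (7 px):
    . . . . . . .
    . . . X . . .
    . . X X X . .
    . . X X . . .
    . . X . . . .
    . . . . . . .
T2:
  2·area = 40
  edge (14, 12)→(2, 4): d=(-12,-8) inclusive
  edge (2, 4)→(4, 2): d=(2,-2) inclusive
  edge (4, 2)→(14, 12): d=(10,10) inclusive
    (1,0)@(3, 1): e=[44,-4,0] → .  [on edge]
    (2,0)@(5, 1): e=[60,0,-20] → .  [on edge]
    (1,1)@(3, 3): e=[20,0,20] → X  [on edge]
    (2,1)@(5, 3): e=[36,4,0] → X  [on edge]
    (3,1)@(7, 3): e=[52,8,-20] → .
    (0,2)@(1, 5): e=[-20,0,60] → .  [on edge]
    (1,2)@(3, 5): e=[-4,4,40] → .
    (2,2)@(5, 5): e=[12,8,20] → X
    (3,2)@(7, 5): e=[28,12,0] → X  [on edge]
    (4,2)@(9, 5): e=[44,16,-20] → .
    (2,3)@(5, 7): e=[-12,12,40] → .
    (3,3)@(7, 7): e=[4,16,20] → X
    (4,3)@(9, 7): e=[20,20,0] → X  [on edge]
    (5,4)@(11, 9): e=[12,28,0] → X  [on edge]
    (6,5)@(13, 11): e=[4,36,0] → X  [on edge]
  covered (8 px):
    . . . . . . .
    . X X . . . .
    . . X X . . .
    . . . X X . .
    . . . . . X .
    . . . . . . X

Z-buffer (winner per pixel, '.' = empty):
  . . . . . . .
  . 2 2 1 0 . .
  . . 2 2 1 . .
  . . 1 2 2 . .
  . . 1 . . 2 .
  . . . . . . 2

Answer: 1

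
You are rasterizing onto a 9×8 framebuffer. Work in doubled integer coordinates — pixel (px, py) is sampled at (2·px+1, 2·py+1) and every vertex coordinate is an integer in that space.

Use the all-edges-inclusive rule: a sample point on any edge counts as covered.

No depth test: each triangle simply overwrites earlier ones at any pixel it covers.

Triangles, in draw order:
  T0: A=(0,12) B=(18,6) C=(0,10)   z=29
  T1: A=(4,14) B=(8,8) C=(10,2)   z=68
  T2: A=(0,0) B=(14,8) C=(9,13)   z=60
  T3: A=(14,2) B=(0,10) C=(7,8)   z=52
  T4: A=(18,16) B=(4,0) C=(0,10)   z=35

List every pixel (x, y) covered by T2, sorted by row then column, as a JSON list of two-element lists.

T0:
  2·area = 36  (B↔C swapped to make it positive)
  edge (0, 12)→(0, 10): d=(0,-2) inclusive
  edge (0, 10)→(18, 6): d=(18,-4) inclusive
  edge (18, 6)→(0, 12): d=(-18,6) inclusive
    (7,3)@(15, 7): e=[30,6,0] → X  [on edge]
    (8,3)@(17, 7): e=[34,14,-12] → .
    (2,4)@(5, 9): e=[10,2,24] → X
    (3,4)@(7, 9): e=[14,10,12] → X
    (4,4)@(9, 9): e=[18,18,0] → X  [on edge]
    (5,4)@(11, 9): e=[22,26,-12] → .
    (7,4)@(15, 9): e=[30,42,-36] → .
    (0,5)@(1, 11): e=[2,22,12] → X
    (1,5)@(3, 11): e=[6,30,0] → X  [on edge]
    (2,5)@(5, 11): e=[10,38,-12] → .
    (3,5)@(7, 11): e=[14,46,-24] → .
    (4,5)@(9, 11): e=[18,54,-36] → .
  covered (6 px):
    . . . . . . . . .
    . . . . . . . . .
    . . . . . . . . .
    . . . . . . . X .
    . . X X X . . . .
    X X . . . . . . .
    . . . . . . . . .
    . . . . . . . . .
T1:
  2·area = 12  (B↔C swapped to make it positive)
  edge (4, 14)→(10, 2): d=(6,-12) inclusive
  edge (10, 2)→(8, 8): d=(-2,6) inclusive
  edge (8, 8)→(4, 14): d=(-4,6) inclusive
    (4,2)@(9, 5): e=[6,0,6] → X  [on edge]
    (5,2)@(11, 5): e=[30,-12,-6] → .
    (4,3)@(9, 7): e=[18,-4,-2] → .
    (3,4)@(7, 9): e=[6,4,2] → X
    (4,4)@(9, 9): e=[30,-8,-10] → .
    (3,5)@(7, 11): e=[18,0,-6] → .  [on edge]
  covered (2 px):
    . . . . . . . . .
    . . . . . . . . .
    . . . . X . . . .
    . . . . . . . . .
    . . . X . . . . .
    . . . . . . . . .
    . . . . . . . . .
    . . . . . . . . .
T2:
  2·area = 110
  edge (0, 0)→(14, 8): d=(14,8) inclusive
  edge (14, 8)→(9, 13): d=(-5,5) inclusive
  edge (9, 13)→(0, 0): d=(-9,-13) inclusive
    (0,0)@(1, 1): e=[6,100,4] → X
    (1,0)@(3, 1): e=[-10,90,30] → .
    (0,1)@(1, 3): e=[34,90,-14] → .
    (1,1)@(3, 3): e=[18,80,12] → X
    (2,1)@(5, 3): e=[2,70,38] → X
    (3,1)@(7, 3): e=[-14,60,64] → .
    (1,2)@(3, 5): e=[46,70,-6] → .
    (2,2)@(5, 5): e=[30,60,20] → X
    (3,2)@(7, 5): e=[14,50,46] → X
    (4,2)@(9, 5): e=[-2,40,72] → .
    (8,2)@(17, 5): e=[-66,0,176] → .  [on edge]
    (2,3)@(5, 7): e=[58,50,2] → X
    (7,3)@(15, 7): e=[-22,0,132] → .  [on edge]
    (6,4)@(13, 9): e=[22,0,88] → X  [on edge]
    (5,5)@(11, 11): e=[66,0,44] → X  [on edge]
    (4,6)@(9, 13): e=[110,0,0] → X  [on edge]
    (3,7)@(7, 15): e=[154,0,-44] → .  [on edge]
  covered (16 px):
    X . . . . . . . .
    . X X . . . . . .
    . . X X . . . . .
    . . X X X X . . .
    . . . X X X X . .
    . . . . X X . . .
    . . . . X . . . .
    . . . . . . . . .
T3:
  2·area = 28  (B↔C swapped to make it positive)
  edge (14, 2)→(7, 8): d=(-7,6) inclusive
  edge (7, 8)→(0, 10): d=(-7,2) inclusive
  edge (0, 10)→(14, 2): d=(14,-8) inclusive
    (4,2)@(9, 5): e=[9,17,2] → X
    (5,2)@(11, 5): e=[-3,13,18] → .
    (3,3)@(7, 7): e=[7,7,14] → X
    (4,3)@(9, 7): e=[-5,3,30] → .
    (1,4)@(3, 9): e=[17,1,10] → X
    (2,4)@(5, 9): e=[5,-3,26] → .
    (3,4)@(7, 9): e=[-7,-7,42] → .
    (1,5)@(3, 11): e=[3,-13,38] → .
  covered (3 px):
    . . . . . . . . .
    . . . . . . . . .
    . . . . X . . . .
    . . . X . . . . .
    . X . . . . . . .
    . . . . . . . . .
    . . . . . . . . .
    . . . . . . . . .
T4:
  2·area = 204  (B↔C swapped to make it positive)
  edge (18, 16)→(0, 10): d=(-18,-6) inclusive
  edge (0, 10)→(4, 0): d=(4,-10) inclusive
  edge (4, 0)→(18, 16): d=(14,16) inclusive
    (1,1)@(3, 3): e=[144,2,58] → X
    (2,1)@(5, 3): e=[156,22,26] → X
    (3,1)@(7, 3): e=[168,42,-6] → .
    (1,2)@(3, 5): e=[108,10,86] → X
    (3,2)@(7, 5): e=[132,50,22] → X
    (4,2)@(9, 5): e=[144,70,-10] → .
    (1,3)@(3, 7): e=[72,18,114] → X
    (4,3)@(9, 7): e=[108,78,18] → X
    (5,3)@(11, 7): e=[120,98,-14] → .
    (0,4)@(1, 9): e=[24,6,174] → X
    (5,4)@(11, 9): e=[84,106,14] → X
    (6,4)@(13, 9): e=[96,126,-18] → .
    (1,5)@(3, 11): e=[0,34,170] → X  [on edge]
    (4,6)@(9, 13): e=[0,102,102] → X  [on edge]
    (7,7)@(15, 15): e=[0,170,34] → X  [on edge]
  covered (27 px):
    . . . . . . . . .
    . X X . . . . . .
    . X X X . . . . .
    . X X X X . . . .
    X X X X X X . . .
    . X X X X X X . .
    . . . . X X X X .
    . . . . . . . X X

Answer: [[0,0],[1,1],[2,1],[2,2],[3,2],[2,3],[3,3],[4,3],[5,3],[3,4],[4,4],[5,4],[6,4],[4,5],[5,5],[4,6]]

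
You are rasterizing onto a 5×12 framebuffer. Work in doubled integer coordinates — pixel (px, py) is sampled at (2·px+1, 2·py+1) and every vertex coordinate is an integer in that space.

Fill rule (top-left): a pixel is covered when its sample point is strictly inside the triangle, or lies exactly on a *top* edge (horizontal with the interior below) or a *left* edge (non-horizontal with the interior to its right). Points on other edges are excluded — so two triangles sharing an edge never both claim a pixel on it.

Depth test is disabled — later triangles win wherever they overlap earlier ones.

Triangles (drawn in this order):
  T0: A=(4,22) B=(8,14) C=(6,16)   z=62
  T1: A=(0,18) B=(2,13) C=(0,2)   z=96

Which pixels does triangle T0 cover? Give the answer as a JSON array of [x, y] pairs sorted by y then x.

T0:
  2·area = 8  (B↔C swapped to make it positive)
  edge (4, 22)→(6, 16): d=(2,-6) top-left  bias=+0
  edge (6, 16)→(8, 14): d=(2,-2) top-left  bias=+0
  edge (8, 14)→(4, 22): d=(-4,8) right/bottom  bias=-1
    (4,3)@(9, 7): e=[0,-12,20] → .  [on edge]
    (3,6)@(7, 13): e=[0,-4,12] → .  [on edge]
    (4,6)@(9, 13): e=[12,0,-4] → .  [on edge]
    (3,7)@(7, 15): e=[4,0,4] → X  [on edge]
    (4,7)@(9, 15): e=[16,4,-12] → .
    (2,8)@(5, 17): e=[-4,0,12] → .  [on edge]
    (3,8)@(7, 17): e=[8,4,-4] → .
    (1,9)@(3, 19): e=[-12,0,20] → .  [on edge]
    (2,9)@(5, 19): e=[0,4,4] → X  [on edge]
    (3,9)@(7, 19): e=[12,8,-12] → .
    (0,10)@(1, 21): e=[-20,0,28] → .  [on edge]
    (2,10)@(5, 21): e=[4,8,-4] → .
  covered (2 px):
    . . . . .
    . . . . .
    . . . . .
    . . . . .
    . . . . .
    . . . . .
    . . . . .
    . . . X .
    . . . . .
    . . X . .
    . . . . .
    . . . . .
T1:
  2·area = 32  (B↔C swapped to make it positive)
  edge (0, 18)→(0, 2): d=(0,-16) top-left  bias=+0
  edge (0, 2)→(2, 13): d=(2,11) right/bottom  bias=-1
  edge (2, 13)→(0, 18): d=(-2,5) right/bottom  bias=-1
    (0,4)@(1, 9): e=[16,3,13] → X
    (1,4)@(3, 9): e=[48,-19,3] → .
    (0,5)@(1, 11): e=[16,7,9] → X
    (1,5)@(3, 11): e=[48,-15,-1] → .
    (0,6)@(1, 13): e=[16,11,5] → X
    (1,6)@(3, 13): e=[48,-11,-5] → .
    (0,7)@(1, 15): e=[16,15,1] → X
    (1,7)@(3, 15): e=[48,-7,-9] → .
    (0,8)@(1, 17): e=[16,19,-3] → .
  covered (4 px):
    . . . . .
    . . . . .
    . . . . .
    . . . . .
    X . . . .
    X . . . .
    X . . . .
    X . . . .
    . . . . .
    . . . . .
    . . . . .
    . . . . .

Final: [[3,7],[2,9]]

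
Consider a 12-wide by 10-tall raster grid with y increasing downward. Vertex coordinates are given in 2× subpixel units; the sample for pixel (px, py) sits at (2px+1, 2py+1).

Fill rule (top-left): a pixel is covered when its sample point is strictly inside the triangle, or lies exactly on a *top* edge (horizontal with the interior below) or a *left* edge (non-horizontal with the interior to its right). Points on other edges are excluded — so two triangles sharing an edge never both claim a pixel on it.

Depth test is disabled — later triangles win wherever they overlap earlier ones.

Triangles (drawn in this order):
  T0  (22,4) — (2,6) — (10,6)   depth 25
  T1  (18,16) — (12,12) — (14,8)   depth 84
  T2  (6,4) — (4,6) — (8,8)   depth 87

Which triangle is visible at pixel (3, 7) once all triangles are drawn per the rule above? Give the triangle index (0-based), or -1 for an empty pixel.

T0:
  2·area = 16  (B↔C swapped to make it positive)
  edge (22, 4)→(10, 6): d=(-12,2) right/bottom  bias=-1
  edge (10, 6)→(2, 6): d=(-8,0) right/bottom  bias=-1
  edge (2, 6)→(22, 4): d=(20,-2) top-left  bias=+0
    (6,2)@(13, 5): e=[6,8,2] → █
    (7,2)@(15, 5): e=[2,8,6] → █
    (8,2)@(17, 5): e=[-2,8,10] → ·
    (6,3)@(13, 7): e=[-18,-8,42] → ·
    (7,3)@(15, 7): e=[-22,-8,46] → ·
  covered (2 px):
    · · · · · · · · · · · ·
    · · · · · · · · · · · ·
    · · · · · · █ █ · · · ·
    · · · · · · · · · · · ·
    · · · · · · · · · · · ·
    · · · · · · · · · · · ·
    · · · · · · · · · · · ·
    · · · · · · · · · · · ·
    · · · · · · · · · · · ·
    · · · · · · · · · · · ·
T1:
  2·area = 32
  edge (18, 16)→(12, 12): d=(-6,-4) top-left  bias=+0
  edge (12, 12)→(14, 8): d=(2,-4) top-left  bias=+0
  edge (14, 8)→(18, 16): d=(4,8) right/bottom  bias=-1
    (6,5)@(13, 11): e=[10,2,20] → █
    (7,5)@(15, 11): e=[18,10,4] → █
    (8,5)@(17, 11): e=[26,18,-12] → ·
    (6,6)@(13, 13): e=[-2,6,28] → ·
    (7,6)@(15, 13): e=[6,14,12] → █
    (8,6)@(17, 13): e=[14,22,-4] → ·
    (7,7)@(15, 15): e=[-6,18,20] → ·
    (8,7)@(17, 15): e=[2,26,4] → █
    (9,7)@(19, 15): e=[10,34,-12] → ·
    (8,8)@(17, 17): e=[-10,30,12] → ·
  covered (4 px):
    · · · · · · · · · · · ·
    · · · · · · · · · · · ·
    · · · · · · · · · · · ·
    · · · · · · · · · · · ·
    · · · · · · · · · · · ·
    · · · · · · █ █ · · · ·
    · · · · · · · █ · · · ·
    · · · · · · · · █ · · ·
    · · · · · · · · · · · ·
    · · · · · · · · · · · ·
T2:
  2·area = 12  (B↔C swapped to make it positive)
  edge (6, 4)→(8, 8): d=(2,4) right/bottom  bias=-1
  edge (8, 8)→(4, 6): d=(-4,-2) top-left  bias=+0
  edge (4, 6)→(6, 4): d=(2,-2) top-left  bias=+0
    (4,0)@(9, 1): e=[-18,30,0] → ·  [on edge]
    (3,1)@(7, 3): e=[-6,18,0] → ·  [on edge]
    (2,2)@(5, 5): e=[6,6,0] → █  [on edge]
    (3,2)@(7, 5): e=[-2,10,4] → ·
    (1,3)@(3, 7): e=[18,-6,0] → ·  [on edge]
    (2,3)@(5, 7): e=[10,-2,4] → ·
    (3,3)@(7, 7): e=[2,2,8] → █
    (4,3)@(9, 7): e=[-6,6,12] → ·
    (0,4)@(1, 9): e=[30,-18,0] → ·  [on edge]
    (3,4)@(7, 9): e=[6,-6,12] → ·
  covered (2 px):
    · · · · · · · · · · · ·
    · · · · · · · · · · · ·
    · · █ · · · · · · · · ·
    · · · █ · · · · · · · ·
    · · · · · · · · · · · ·
    · · · · · · · · · · · ·
    · · · · · · · · · · · ·
    · · · · · · · · · · · ·
    · · · · · · · · · · · ·
    · · · · · · · · · · · ·

Z-buffer (winner per pixel, '.' = empty):
  . . . . . . . . . . . .
  . . . . . . . . . . . .
  . . 2 . . . 0 0 . . . .
  . . . 2 . . . . . . . .
  . . . . . . . . . . . .
  . . . . . . 1 1 . . . .
  . . . . . . . 1 . . . .
  . . . . . . . . 1 . . .
  . . . . . . . . . . . .
  . . . . . . . . . . . .

Final: -1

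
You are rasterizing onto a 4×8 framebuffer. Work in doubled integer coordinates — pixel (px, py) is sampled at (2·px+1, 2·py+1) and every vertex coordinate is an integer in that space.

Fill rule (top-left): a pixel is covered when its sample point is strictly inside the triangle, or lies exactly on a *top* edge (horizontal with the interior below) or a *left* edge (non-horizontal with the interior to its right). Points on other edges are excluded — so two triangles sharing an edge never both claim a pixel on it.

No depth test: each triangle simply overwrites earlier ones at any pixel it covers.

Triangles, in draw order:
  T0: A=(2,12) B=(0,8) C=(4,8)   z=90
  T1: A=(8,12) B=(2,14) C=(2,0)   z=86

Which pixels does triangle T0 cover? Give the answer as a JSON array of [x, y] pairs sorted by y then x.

T0:
  2·area = 16
  edge (2, 12)→(0, 8): d=(-2,-4) top-left  bias=+0
  edge (0, 8)→(4, 8): d=(4,0) top-left  bias=+0
  edge (4, 8)→(2, 12): d=(-2,4) right/bottom  bias=-1
    (0,4)@(1, 9): e=[2,4,10] → █
    (1,4)@(3, 9): e=[10,4,2] → █
    (2,4)@(5, 9): e=[18,4,-6] → ·
    (0,5)@(1, 11): e=[-2,12,6] → ·
    (1,5)@(3, 11): e=[6,12,-2] → ·
  covered (2 px):
    · · · ·
    · · · ·
    · · · ·
    · · · ·
    █ █ · ·
    · · · ·
    · · · ·
    · · · ·
T1:
  2·area = 84
  edge (8, 12)→(2, 14): d=(-6,2) right/bottom  bias=-1
  edge (2, 14)→(2, 0): d=(0,-14) top-left  bias=+0
  edge (2, 0)→(8, 12): d=(6,12) right/bottom  bias=-1
    (1,1)@(3, 3): e=[64,14,6] → █
    (2,1)@(5, 3): e=[60,42,-18] → ·
    (1,2)@(3, 5): e=[52,14,18] → █
    (2,2)@(5, 5): e=[48,42,-6] → ·
    (1,3)@(3, 7): e=[40,14,30] → █
    (2,3)@(5, 7): e=[36,42,6] → █
    (3,3)@(7, 7): e=[32,70,-18] → ·
    (1,4)@(3, 9): e=[28,14,42] → █
    (3,4)@(7, 9): e=[20,70,-6] → ·
    (1,5)@(3, 11): e=[16,14,54] → █
    (3,5)@(7, 11): e=[8,70,6] → █
    (1,6)@(3, 13): e=[4,14,66] → █
    (2,6)@(5, 13): e=[0,42,42] → ·  [on edge]
  covered (10 px):
    · · · ·
    · █ · ·
    · █ · ·
    · █ █ ·
    · █ █ ·
    · █ █ █
    · █ · ·
    · · · ·

Result: [[0,4],[1,4]]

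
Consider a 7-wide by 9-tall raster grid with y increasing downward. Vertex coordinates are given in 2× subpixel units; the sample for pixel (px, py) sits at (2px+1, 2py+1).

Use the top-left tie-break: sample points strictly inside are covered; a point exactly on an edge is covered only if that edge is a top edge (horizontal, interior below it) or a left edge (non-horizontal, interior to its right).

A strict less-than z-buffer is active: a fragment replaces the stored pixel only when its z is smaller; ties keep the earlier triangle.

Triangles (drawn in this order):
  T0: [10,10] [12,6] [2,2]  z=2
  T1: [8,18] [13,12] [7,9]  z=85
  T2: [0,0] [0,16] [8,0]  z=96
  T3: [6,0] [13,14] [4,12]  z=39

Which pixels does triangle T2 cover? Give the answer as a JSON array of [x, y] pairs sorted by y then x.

T0:
  2·area = 48  (B↔C swapped to make it positive)
  edge (10, 10)→(2, 2): d=(-8,-8) top-left  bias=+0
  edge (2, 2)→(12, 6): d=(10,4) right/bottom  bias=-1
  edge (12, 6)→(10, 10): d=(-2,4) right/bottom  bias=-1
    (0,0)@(1, 1): e=[0,-6,54] → ·  [on edge]
    (1,1)@(3, 3): e=[0,6,42] → █  [on edge]
    (2,1)@(5, 3): e=[16,-2,34] → ·
    (1,2)@(3, 5): e=[-16,26,38] → ·
    (2,2)@(5, 5): e=[0,18,30] → █  [on edge]
    (3,2)@(7, 5): e=[16,10,22] → █
    (4,2)@(9, 5): e=[32,2,14] → █
    (5,2)@(11, 5): e=[48,-6,6] → ·
    (2,3)@(5, 7): e=[-16,38,26] → ·
    (3,3)@(7, 7): e=[0,30,18] → █  [on edge]
    (5,3)@(11, 7): e=[32,14,2] → █
    (6,3)@(13, 7): e=[48,6,-6] → ·
    (4,4)@(9, 9): e=[0,42,6] → █  [on edge]
    (5,5)@(11, 11): e=[0,54,-6] → ·  [on edge]
    (6,6)@(13, 13): e=[0,66,-18] → ·  [on edge]
  covered (8 px):
    · · · · · · ·
    · █ · · · · ·
    · · █ █ █ · ·
    · · · █ █ █ ·
    · · · · █ · ·
    · · · · · · ·
    · · · · · · ·
    · · · · · · ·
    · · · · · · ·
T1:
  2·area = 51  (B↔C swapped to make it positive)
  edge (8, 18)→(7, 9): d=(-1,-9) top-left  bias=+0
  edge (7, 9)→(13, 12): d=(6,3) right/bottom  bias=-1
  edge (13, 12)→(8, 18): d=(-5,6) right/bottom  bias=-1
    (1,3)@(3, 7): e=[-34,0,85] → ·  [on edge]
    (3,4)@(7, 9): e=[0,0,51] → ·  [on edge]
    (4,5)@(9, 11): e=[16,6,29] → █
    (5,5)@(11, 11): e=[34,0,17] → ·  [on edge]
    (4,6)@(9, 13): e=[14,18,19] → █
    (5,6)@(11, 13): e=[32,12,7] → █
    (6,6)@(13, 13): e=[50,6,-5] → ·
    (4,7)@(9, 15): e=[12,30,9] → █
    (5,7)@(11, 15): e=[30,24,-3] → ·
    (4,8)@(9, 17): e=[10,42,-1] → ·
  covered (4 px):
    · · · · · · ·
    · · · · · · ·
    · · · · · · ·
    · · · · · · ·
    · · · · · · ·
    · · · · █ · ·
    · · · · █ █ ·
    · · · · █ · ·
    · · · · · · ·
T2:
  2·area = 128  (B↔C swapped to make it positive)
  edge (0, 0)→(8, 0): d=(8,0) top-left  bias=+0
  edge (8, 0)→(0, 16): d=(-8,16) right/bottom  bias=-1
  edge (0, 16)→(0, 0): d=(0,-16) top-left  bias=+0
    (0,0)@(1, 1): e=[8,104,16] → █
    (1,0)@(3, 1): e=[8,72,48] → █
    (2,0)@(5, 1): e=[8,40,80] → █
    (3,0)@(7, 1): e=[8,8,112] → █
    (4,0)@(9, 1): e=[8,-24,144] → ·
    (0,1)@(1, 3): e=[24,88,16] → █
    (3,1)@(7, 3): e=[24,-8,112] → ·
    (0,2)@(1, 5): e=[40,72,16] → █
    (3,2)@(7, 5): e=[40,-24,112] → ·
    (0,3)@(1, 7): e=[56,56,16] → █
    (2,3)@(5, 7): e=[56,-8,80] → ·
    (0,4)@(1, 9): e=[72,40,16] → █
  covered (16 px):
    █ █ █ █ · · ·
    █ █ █ · · · ·
    █ █ █ · · · ·
    █ █ · · · · ·
    █ █ · · · · ·
    █ · · · · · ·
    █ · · · · · ·
    · · · · · · ·
    · · · · · · ·
T3:
  2·area = 112
  edge (6, 0)→(13, 14): d=(7,14) right/bottom  bias=-1
  edge (13, 14)→(4, 12): d=(-9,-2) top-left  bias=+0
  edge (4, 12)→(6, 0): d=(2,-12) top-left  bias=+0
    (3,1)@(7, 3): e=[7,87,18] → █
    (4,1)@(9, 3): e=[-21,91,42] → ·
    (3,2)@(7, 5): e=[21,69,22] → █
    (4,2)@(9, 5): e=[-7,73,46] → ·
    (2,3)@(5, 7): e=[63,47,2] → █
    (4,3)@(9, 7): e=[7,55,50] → █
    (5,3)@(11, 7): e=[-21,59,74] → ·
    (2,4)@(5, 9): e=[77,29,6] → █
    (5,4)@(11, 9): e=[-7,41,78] → ·
    (2,5)@(5, 11): e=[91,11,10] → █
    (5,5)@(11, 11): e=[7,23,82] → █
    (6,5)@(13, 11): e=[-21,27,106] → ·
  covered (14 px):
    · · · · · · ·
    · · · █ · · ·
    · · · █ · · ·
    · · █ █ █ · ·
    · · █ █ █ · ·
    · · █ █ █ █ ·
    · · · · █ █ ·
    · · · · · · ·
    · · · · · · ·

Final: [[0,0],[1,0],[2,0],[3,0],[0,1],[1,1],[2,1],[0,2],[1,2],[2,2],[0,3],[1,3],[0,4],[1,4],[0,5],[0,6]]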